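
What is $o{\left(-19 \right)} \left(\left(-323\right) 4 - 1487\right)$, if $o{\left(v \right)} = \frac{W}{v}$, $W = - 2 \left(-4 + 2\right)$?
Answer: $\frac{11116}{19} \approx 585.05$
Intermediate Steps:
$W = 4$ ($W = \left(-2\right) \left(-2\right) = 4$)
$o{\left(v \right)} = \frac{4}{v}$
$o{\left(-19 \right)} \left(\left(-323\right) 4 - 1487\right) = \frac{4}{-19} \left(\left(-323\right) 4 - 1487\right) = 4 \left(- \frac{1}{19}\right) \left(-1292 - 1487\right) = \left(- \frac{4}{19}\right) \left(-2779\right) = \frac{11116}{19}$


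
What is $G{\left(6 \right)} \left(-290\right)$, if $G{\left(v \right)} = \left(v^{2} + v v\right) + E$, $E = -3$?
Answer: $-20010$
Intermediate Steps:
$G{\left(v \right)} = -3 + 2 v^{2}$ ($G{\left(v \right)} = \left(v^{2} + v v\right) - 3 = \left(v^{2} + v^{2}\right) - 3 = 2 v^{2} - 3 = -3 + 2 v^{2}$)
$G{\left(6 \right)} \left(-290\right) = \left(-3 + 2 \cdot 6^{2}\right) \left(-290\right) = \left(-3 + 2 \cdot 36\right) \left(-290\right) = \left(-3 + 72\right) \left(-290\right) = 69 \left(-290\right) = -20010$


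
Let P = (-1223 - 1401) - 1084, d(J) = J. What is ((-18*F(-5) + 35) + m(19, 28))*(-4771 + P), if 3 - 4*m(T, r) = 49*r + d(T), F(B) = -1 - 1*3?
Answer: 2034960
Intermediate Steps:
F(B) = -4 (F(B) = -1 - 3 = -4)
m(T, r) = 3/4 - 49*r/4 - T/4 (m(T, r) = 3/4 - (49*r + T)/4 = 3/4 - (T + 49*r)/4 = 3/4 + (-49*r/4 - T/4) = 3/4 - 49*r/4 - T/4)
P = -3708 (P = -2624 - 1084 = -3708)
((-18*F(-5) + 35) + m(19, 28))*(-4771 + P) = ((-18*(-4) + 35) + (3/4 - 49/4*28 - 1/4*19))*(-4771 - 3708) = ((72 + 35) + (3/4 - 343 - 19/4))*(-8479) = (107 - 347)*(-8479) = -240*(-8479) = 2034960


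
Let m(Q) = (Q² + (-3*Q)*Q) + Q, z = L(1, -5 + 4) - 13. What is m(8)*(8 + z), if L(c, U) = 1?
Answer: 480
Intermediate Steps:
z = -12 (z = 1 - 13 = -12)
m(Q) = Q - 2*Q² (m(Q) = (Q² - 3*Q²) + Q = -2*Q² + Q = Q - 2*Q²)
m(8)*(8 + z) = (8*(1 - 2*8))*(8 - 12) = (8*(1 - 16))*(-4) = (8*(-15))*(-4) = -120*(-4) = 480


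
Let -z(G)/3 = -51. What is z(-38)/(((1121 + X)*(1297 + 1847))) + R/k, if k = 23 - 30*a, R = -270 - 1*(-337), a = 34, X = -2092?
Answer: -68230583/1014555176 ≈ -0.067252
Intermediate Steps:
z(G) = 153 (z(G) = -3*(-51) = 153)
R = 67 (R = -270 + 337 = 67)
k = -997 (k = 23 - 30*34 = 23 - 1020 = -997)
z(-38)/(((1121 + X)*(1297 + 1847))) + R/k = 153/(((1121 - 2092)*(1297 + 1847))) + 67/(-997) = 153/((-971*3144)) + 67*(-1/997) = 153/(-3052824) - 67/997 = 153*(-1/3052824) - 67/997 = -51/1017608 - 67/997 = -68230583/1014555176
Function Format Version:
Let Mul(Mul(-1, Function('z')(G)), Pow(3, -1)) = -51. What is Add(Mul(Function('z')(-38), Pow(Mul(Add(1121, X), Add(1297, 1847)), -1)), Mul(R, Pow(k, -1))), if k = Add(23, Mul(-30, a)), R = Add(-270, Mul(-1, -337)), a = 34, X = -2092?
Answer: Rational(-68230583, 1014555176) ≈ -0.067252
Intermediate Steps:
Function('z')(G) = 153 (Function('z')(G) = Mul(-3, -51) = 153)
R = 67 (R = Add(-270, 337) = 67)
k = -997 (k = Add(23, Mul(-30, 34)) = Add(23, -1020) = -997)
Add(Mul(Function('z')(-38), Pow(Mul(Add(1121, X), Add(1297, 1847)), -1)), Mul(R, Pow(k, -1))) = Add(Mul(153, Pow(Mul(Add(1121, -2092), Add(1297, 1847)), -1)), Mul(67, Pow(-997, -1))) = Add(Mul(153, Pow(Mul(-971, 3144), -1)), Mul(67, Rational(-1, 997))) = Add(Mul(153, Pow(-3052824, -1)), Rational(-67, 997)) = Add(Mul(153, Rational(-1, 3052824)), Rational(-67, 997)) = Add(Rational(-51, 1017608), Rational(-67, 997)) = Rational(-68230583, 1014555176)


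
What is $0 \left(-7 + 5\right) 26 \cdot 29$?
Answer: $0$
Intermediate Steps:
$0 \left(-7 + 5\right) 26 \cdot 29 = 0 \left(-2\right) 26 \cdot 29 = 0 \cdot 26 \cdot 29 = 0 \cdot 29 = 0$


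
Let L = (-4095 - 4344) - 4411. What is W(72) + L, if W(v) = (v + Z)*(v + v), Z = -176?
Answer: -27826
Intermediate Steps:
W(v) = 2*v*(-176 + v) (W(v) = (v - 176)*(v + v) = (-176 + v)*(2*v) = 2*v*(-176 + v))
L = -12850 (L = -8439 - 4411 = -12850)
W(72) + L = 2*72*(-176 + 72) - 12850 = 2*72*(-104) - 12850 = -14976 - 12850 = -27826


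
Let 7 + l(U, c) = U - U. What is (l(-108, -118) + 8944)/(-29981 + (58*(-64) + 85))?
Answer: -8937/33608 ≈ -0.26592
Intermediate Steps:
l(U, c) = -7 (l(U, c) = -7 + (U - U) = -7 + 0 = -7)
(l(-108, -118) + 8944)/(-29981 + (58*(-64) + 85)) = (-7 + 8944)/(-29981 + (58*(-64) + 85)) = 8937/(-29981 + (-3712 + 85)) = 8937/(-29981 - 3627) = 8937/(-33608) = 8937*(-1/33608) = -8937/33608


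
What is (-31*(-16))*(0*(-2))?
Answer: 0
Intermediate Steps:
(-31*(-16))*(0*(-2)) = 496*0 = 0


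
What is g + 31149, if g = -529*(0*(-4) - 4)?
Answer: 33265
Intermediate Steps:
g = 2116 (g = -529*(0 - 4) = -529*(-4) = 2116)
g + 31149 = 2116 + 31149 = 33265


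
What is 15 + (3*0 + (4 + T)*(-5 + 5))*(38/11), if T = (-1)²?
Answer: 15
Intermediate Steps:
T = 1
15 + (3*0 + (4 + T)*(-5 + 5))*(38/11) = 15 + (3*0 + (4 + 1)*(-5 + 5))*(38/11) = 15 + (0 + 5*0)*(38*(1/11)) = 15 + (0 + 0)*(38/11) = 15 + 0*(38/11) = 15 + 0 = 15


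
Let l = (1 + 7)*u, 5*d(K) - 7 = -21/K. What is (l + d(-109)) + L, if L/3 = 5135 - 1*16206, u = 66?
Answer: -17812541/545 ≈ -32684.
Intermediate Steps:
d(K) = 7/5 - 21/(5*K) (d(K) = 7/5 + (-21/K)/5 = 7/5 - 21/(5*K))
L = -33213 (L = 3*(5135 - 1*16206) = 3*(5135 - 16206) = 3*(-11071) = -33213)
l = 528 (l = (1 + 7)*66 = 8*66 = 528)
(l + d(-109)) + L = (528 + (7/5)*(-3 - 109)/(-109)) - 33213 = (528 + (7/5)*(-1/109)*(-112)) - 33213 = (528 + 784/545) - 33213 = 288544/545 - 33213 = -17812541/545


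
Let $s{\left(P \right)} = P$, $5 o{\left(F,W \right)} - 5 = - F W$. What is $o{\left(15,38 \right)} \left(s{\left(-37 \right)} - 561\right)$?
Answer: $67574$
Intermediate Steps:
$o{\left(F,W \right)} = 1 - \frac{F W}{5}$ ($o{\left(F,W \right)} = 1 + \frac{- F W}{5} = 1 + \frac{\left(-1\right) F W}{5} = 1 - \frac{F W}{5}$)
$o{\left(15,38 \right)} \left(s{\left(-37 \right)} - 561\right) = \left(1 - 3 \cdot 38\right) \left(-37 - 561\right) = \left(1 - 114\right) \left(-598\right) = \left(-113\right) \left(-598\right) = 67574$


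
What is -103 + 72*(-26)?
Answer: -1975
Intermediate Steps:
-103 + 72*(-26) = -103 - 1872 = -1975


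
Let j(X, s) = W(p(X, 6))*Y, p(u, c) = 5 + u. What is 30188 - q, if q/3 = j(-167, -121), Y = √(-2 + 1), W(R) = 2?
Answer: 30188 - 6*I ≈ 30188.0 - 6.0*I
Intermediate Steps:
Y = I (Y = √(-1) = I ≈ 1.0*I)
j(X, s) = 2*I
q = 6*I (q = 3*(2*I) = 6*I ≈ 6.0*I)
30188 - q = 30188 - 6*I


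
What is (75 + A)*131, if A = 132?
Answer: 27117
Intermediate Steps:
(75 + A)*131 = (75 + 132)*131 = 207*131 = 27117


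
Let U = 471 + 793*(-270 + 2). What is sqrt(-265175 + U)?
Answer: 2*I*sqrt(119307) ≈ 690.82*I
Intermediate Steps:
U = -212053 (U = 471 + 793*(-268) = 471 - 212524 = -212053)
sqrt(-265175 + U) = sqrt(-265175 - 212053) = sqrt(-477228) = 2*I*sqrt(119307)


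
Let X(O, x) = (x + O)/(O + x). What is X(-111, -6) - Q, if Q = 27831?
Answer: -27830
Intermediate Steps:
X(O, x) = 1 (X(O, x) = (O + x)/(O + x) = 1)
X(-111, -6) - Q = 1 - 1*27831 = 1 - 27831 = -27830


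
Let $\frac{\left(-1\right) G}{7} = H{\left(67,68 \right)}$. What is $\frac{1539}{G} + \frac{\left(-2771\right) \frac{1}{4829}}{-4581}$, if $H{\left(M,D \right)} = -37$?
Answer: $\frac{34045935500}{5729507091} \approx 5.9422$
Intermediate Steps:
$G = 259$ ($G = \left(-7\right) \left(-37\right) = 259$)
$\frac{1539}{G} + \frac{\left(-2771\right) \frac{1}{4829}}{-4581} = \frac{1539}{259} + \frac{\left(-2771\right) \frac{1}{4829}}{-4581} = 1539 \cdot \frac{1}{259} + \left(-2771\right) \frac{1}{4829} \left(- \frac{1}{4581}\right) = \frac{1539}{259} - - \frac{2771}{22121649} = \frac{1539}{259} + \frac{2771}{22121649} = \frac{34045935500}{5729507091}$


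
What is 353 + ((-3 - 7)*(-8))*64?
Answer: 5473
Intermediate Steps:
353 + ((-3 - 7)*(-8))*64 = 353 - 10*(-8)*64 = 353 + 80*64 = 353 + 5120 = 5473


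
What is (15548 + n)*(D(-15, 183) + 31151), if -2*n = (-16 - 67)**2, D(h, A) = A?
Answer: 379251069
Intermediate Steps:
n = -6889/2 (n = -(-16 - 67)**2/2 = -1/2*(-83)**2 = -1/2*6889 = -6889/2 ≈ -3444.5)
(15548 + n)*(D(-15, 183) + 31151) = (15548 - 6889/2)*(183 + 31151) = (24207/2)*31334 = 379251069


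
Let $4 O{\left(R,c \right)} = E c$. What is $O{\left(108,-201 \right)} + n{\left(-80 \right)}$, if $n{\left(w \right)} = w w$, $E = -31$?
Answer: $\frac{31831}{4} \approx 7957.8$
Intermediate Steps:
$O{\left(R,c \right)} = - \frac{31 c}{4}$ ($O{\left(R,c \right)} = \frac{\left(-31\right) c}{4} = - \frac{31 c}{4}$)
$n{\left(w \right)} = w^{2}$
$O{\left(108,-201 \right)} + n{\left(-80 \right)} = \left(- \frac{31}{4}\right) \left(-201\right) + \left(-80\right)^{2} = \frac{6231}{4} + 6400 = \frac{31831}{4}$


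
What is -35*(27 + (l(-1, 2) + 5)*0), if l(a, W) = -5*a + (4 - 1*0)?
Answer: -945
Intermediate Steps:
l(a, W) = 4 - 5*a (l(a, W) = -5*a + (4 + 0) = -5*a + 4 = 4 - 5*a)
-35*(27 + (l(-1, 2) + 5)*0) = -35*(27 + ((4 - 5*(-1)) + 5)*0) = -35*(27 + ((4 + 5) + 5)*0) = -35*(27 + (9 + 5)*0) = -35*(27 + 14*0) = -35*(27 + 0) = -35*27 = -945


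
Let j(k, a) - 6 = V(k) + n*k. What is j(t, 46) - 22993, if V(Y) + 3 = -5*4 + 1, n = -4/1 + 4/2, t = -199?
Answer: -22611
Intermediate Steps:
n = -2 (n = -4*1 + 4*(1/2) = -4 + 2 = -2)
V(Y) = -22 (V(Y) = -3 + (-5*4 + 1) = -3 + (-20 + 1) = -3 - 19 = -22)
j(k, a) = -16 - 2*k (j(k, a) = 6 + (-22 - 2*k) = -16 - 2*k)
j(t, 46) - 22993 = (-16 - 2*(-199)) - 22993 = (-16 + 398) - 22993 = 382 - 22993 = -22611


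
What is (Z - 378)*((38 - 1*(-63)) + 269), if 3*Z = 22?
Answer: -411440/3 ≈ -1.3715e+5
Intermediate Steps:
Z = 22/3 (Z = (⅓)*22 = 22/3 ≈ 7.3333)
(Z - 378)*((38 - 1*(-63)) + 269) = (22/3 - 378)*((38 - 1*(-63)) + 269) = -1112*((38 + 63) + 269)/3 = -1112*(101 + 269)/3 = -1112/3*370 = -411440/3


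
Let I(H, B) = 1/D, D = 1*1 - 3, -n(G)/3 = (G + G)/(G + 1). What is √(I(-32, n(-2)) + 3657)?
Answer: √14626/2 ≈ 60.469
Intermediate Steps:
n(G) = -6*G/(1 + G) (n(G) = -3*(G + G)/(G + 1) = -3*2*G/(1 + G) = -6*G/(1 + G))
D = -2 (D = 1 - 3 = -2)
I(H, B) = -½ (I(H, B) = 1/(-2) = -½)
√(I(-32, n(-2)) + 3657) = √(-½ + 3657) = √(7313/2) = √14626/2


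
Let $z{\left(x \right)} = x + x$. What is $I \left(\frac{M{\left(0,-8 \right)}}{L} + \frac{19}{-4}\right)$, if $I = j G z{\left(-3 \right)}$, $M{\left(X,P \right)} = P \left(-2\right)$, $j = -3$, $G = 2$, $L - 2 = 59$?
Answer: $- \frac{9855}{61} \approx -161.56$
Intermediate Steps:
$L = 61$ ($L = 2 + 59 = 61$)
$z{\left(x \right)} = 2 x$
$M{\left(X,P \right)} = - 2 P$
$I = 36$ ($I = \left(-3\right) 2 \cdot 2 \left(-3\right) = \left(-6\right) \left(-6\right) = 36$)
$I \left(\frac{M{\left(0,-8 \right)}}{L} + \frac{19}{-4}\right) = 36 \left(\frac{\left(-2\right) \left(-8\right)}{61} + \frac{19}{-4}\right) = 36 \left(16 \cdot \frac{1}{61} + 19 \left(- \frac{1}{4}\right)\right) = 36 \left(\frac{16}{61} - \frac{19}{4}\right) = 36 \left(- \frac{1095}{244}\right) = - \frac{9855}{61}$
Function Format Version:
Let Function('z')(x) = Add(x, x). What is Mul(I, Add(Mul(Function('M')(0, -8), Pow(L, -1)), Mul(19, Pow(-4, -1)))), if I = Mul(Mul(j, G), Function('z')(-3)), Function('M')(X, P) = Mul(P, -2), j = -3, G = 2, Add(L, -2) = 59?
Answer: Rational(-9855, 61) ≈ -161.56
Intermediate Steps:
L = 61 (L = Add(2, 59) = 61)
Function('z')(x) = Mul(2, x)
Function('M')(X, P) = Mul(-2, P)
I = 36 (I = Mul(Mul(-3, 2), Mul(2, -3)) = Mul(-6, -6) = 36)
Mul(I, Add(Mul(Function('M')(0, -8), Pow(L, -1)), Mul(19, Pow(-4, -1)))) = Mul(36, Add(Mul(Mul(-2, -8), Pow(61, -1)), Mul(19, Pow(-4, -1)))) = Mul(36, Add(Mul(16, Rational(1, 61)), Mul(19, Rational(-1, 4)))) = Mul(36, Add(Rational(16, 61), Rational(-19, 4))) = Mul(36, Rational(-1095, 244)) = Rational(-9855, 61)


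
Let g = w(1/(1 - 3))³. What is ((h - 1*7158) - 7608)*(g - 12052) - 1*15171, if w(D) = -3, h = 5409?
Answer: 113008032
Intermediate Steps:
g = -27 (g = (-3)³ = -27)
((h - 1*7158) - 7608)*(g - 12052) - 1*15171 = ((5409 - 1*7158) - 7608)*(-27 - 12052) - 1*15171 = ((5409 - 7158) - 7608)*(-12079) - 15171 = (-1749 - 7608)*(-12079) - 15171 = -9357*(-12079) - 15171 = 113023203 - 15171 = 113008032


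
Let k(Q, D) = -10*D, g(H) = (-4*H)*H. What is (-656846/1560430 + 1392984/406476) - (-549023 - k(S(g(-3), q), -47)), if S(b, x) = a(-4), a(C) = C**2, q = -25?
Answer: 284749074854686/518200445 ≈ 5.4950e+5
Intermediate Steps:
g(H) = -4*H**2
S(b, x) = 16 (S(b, x) = (-4)**2 = 16)
(-656846/1560430 + 1392984/406476) - (-549023 - k(S(g(-3), q), -47)) = (-656846/1560430 + 1392984/406476) - (-549023 - (-10)*(-47)) = (-656846*1/1560430 + 1392984*(1/406476)) - (-549023 - 1*470) = (-19319/45895 + 38694/11291) - (-549023 - 470) = 1557730301/518200445 - 1*(-549493) = 1557730301/518200445 + 549493 = 284749074854686/518200445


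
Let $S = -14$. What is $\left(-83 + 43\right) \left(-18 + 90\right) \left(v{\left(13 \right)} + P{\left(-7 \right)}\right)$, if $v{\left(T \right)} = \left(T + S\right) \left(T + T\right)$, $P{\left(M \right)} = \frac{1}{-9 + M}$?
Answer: $75060$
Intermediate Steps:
$v{\left(T \right)} = 2 T \left(-14 + T\right)$ ($v{\left(T \right)} = \left(T - 14\right) \left(T + T\right) = \left(-14 + T\right) 2 T = 2 T \left(-14 + T\right)$)
$\left(-83 + 43\right) \left(-18 + 90\right) \left(v{\left(13 \right)} + P{\left(-7 \right)}\right) = \left(-83 + 43\right) \left(-18 + 90\right) \left(2 \cdot 13 \left(-14 + 13\right) + \frac{1}{-9 - 7}\right) = \left(-40\right) 72 \left(2 \cdot 13 \left(-1\right) + \frac{1}{-16}\right) = - 2880 \left(-26 - \frac{1}{16}\right) = \left(-2880\right) \left(- \frac{417}{16}\right) = 75060$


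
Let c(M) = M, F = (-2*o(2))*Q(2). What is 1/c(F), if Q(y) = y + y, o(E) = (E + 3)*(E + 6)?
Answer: -1/320 ≈ -0.0031250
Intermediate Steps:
o(E) = (3 + E)*(6 + E)
Q(y) = 2*y
F = -320 (F = (-2*(18 + 2² + 9*2))*(2*2) = -2*(18 + 4 + 18)*4 = -2*40*4 = -80*4 = -320)
1/c(F) = 1/(-320) = -1/320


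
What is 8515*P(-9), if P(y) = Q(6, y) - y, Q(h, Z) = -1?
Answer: 68120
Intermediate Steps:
P(y) = -1 - y
8515*P(-9) = 8515*(-1 - 1*(-9)) = 8515*(-1 + 9) = 8515*8 = 68120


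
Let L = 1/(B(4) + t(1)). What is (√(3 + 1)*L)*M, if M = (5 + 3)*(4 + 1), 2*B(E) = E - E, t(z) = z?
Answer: 80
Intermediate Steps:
B(E) = 0 (B(E) = (E - E)/2 = (½)*0 = 0)
M = 40 (M = 8*5 = 40)
L = 1 (L = 1/(0 + 1) = 1/1 = 1)
(√(3 + 1)*L)*M = (√(3 + 1)*1)*40 = (√4*1)*40 = (2*1)*40 = 2*40 = 80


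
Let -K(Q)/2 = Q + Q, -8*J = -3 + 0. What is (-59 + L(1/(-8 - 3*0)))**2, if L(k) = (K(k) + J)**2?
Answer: 13890529/4096 ≈ 3391.2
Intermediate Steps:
J = 3/8 (J = -(-3 + 0)/8 = -1/8*(-3) = 3/8 ≈ 0.37500)
K(Q) = -4*Q (K(Q) = -2*(Q + Q) = -4*Q)
L(k) = (3/8 - 4*k)**2 (L(k) = (-4*k + 3/8)**2 = (3/8 - 4*k)**2)
(-59 + L(1/(-8 - 3*0)))**2 = (-59 + (-3 + 32/(-8 - 3*0))**2/64)**2 = (-59 + (-3 + 32/(-8 + 0))**2/64)**2 = (-59 + (-3 + 32/(-8))**2/64)**2 = (-59 + (-3 + 32*(-1/8))**2/64)**2 = (-59 + (-3 - 4)**2/64)**2 = (-59 + (1/64)*(-7)**2)**2 = (-59 + (1/64)*49)**2 = (-59 + 49/64)**2 = (-3727/64)**2 = 13890529/4096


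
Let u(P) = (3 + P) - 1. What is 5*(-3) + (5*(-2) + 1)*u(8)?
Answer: -105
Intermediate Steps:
u(P) = 2 + P
5*(-3) + (5*(-2) + 1)*u(8) = 5*(-3) + (5*(-2) + 1)*(2 + 8) = -15 + (-10 + 1)*10 = -15 - 9*10 = -15 - 90 = -105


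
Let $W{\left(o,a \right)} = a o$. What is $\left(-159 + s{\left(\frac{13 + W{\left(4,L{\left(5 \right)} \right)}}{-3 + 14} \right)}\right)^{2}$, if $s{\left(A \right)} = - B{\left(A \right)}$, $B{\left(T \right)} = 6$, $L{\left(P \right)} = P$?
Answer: $27225$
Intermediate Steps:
$s{\left(A \right)} = -6$ ($s{\left(A \right)} = \left(-1\right) 6 = -6$)
$\left(-159 + s{\left(\frac{13 + W{\left(4,L{\left(5 \right)} \right)}}{-3 + 14} \right)}\right)^{2} = \left(-159 - 6\right)^{2} = \left(-165\right)^{2} = 27225$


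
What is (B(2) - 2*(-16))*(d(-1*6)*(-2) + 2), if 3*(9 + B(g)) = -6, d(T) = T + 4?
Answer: 126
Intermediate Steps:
d(T) = 4 + T
B(g) = -11 (B(g) = -9 + (⅓)*(-6) = -9 - 2 = -11)
(B(2) - 2*(-16))*(d(-1*6)*(-2) + 2) = (-11 - 2*(-16))*((4 - 1*6)*(-2) + 2) = (-11 + 32)*((4 - 6)*(-2) + 2) = 21*(-2*(-2) + 2) = 21*(4 + 2) = 21*6 = 126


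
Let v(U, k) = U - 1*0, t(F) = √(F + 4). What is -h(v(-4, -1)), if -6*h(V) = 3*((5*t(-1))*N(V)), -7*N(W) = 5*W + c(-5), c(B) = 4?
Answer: 40*√3/7 ≈ 9.8974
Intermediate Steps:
t(F) = √(4 + F)
N(W) = -4/7 - 5*W/7 (N(W) = -(5*W + 4)/7 = -(4 + 5*W)/7 = -4/7 - 5*W/7)
v(U, k) = U (v(U, k) = U + 0 = U)
h(V) = -5*√3*(-4/7 - 5*V/7)/2 (h(V) = -(5*√(4 - 1))*(-4/7 - 5*V/7)/2 = -(5*√3)*(-4/7 - 5*V/7)/2 = -5*√3*(-4/7 - 5*V/7)/2)
-h(v(-4, -1)) = -5*√3*(4 + 5*(-4))/14 = -5*√3*(4 - 20)/14 = -5*√3*(-16)/14 = -(-40)*√3/7 = 40*√3/7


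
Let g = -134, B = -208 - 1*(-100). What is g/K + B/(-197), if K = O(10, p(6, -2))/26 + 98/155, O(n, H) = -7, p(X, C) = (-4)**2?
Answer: -106225936/288211 ≈ -368.57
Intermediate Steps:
p(X, C) = 16
B = -108 (B = -208 + 100 = -108)
K = 1463/4030 (K = -7/26 + 98/155 = 1463/4030 ≈ 0.36303)
g/K + B/(-197) = -134/1463/4030 - 108/(-197) = -134*4030/1463 - 108*(-1/197) = -540020/1463 + 108/197 = -106225936/288211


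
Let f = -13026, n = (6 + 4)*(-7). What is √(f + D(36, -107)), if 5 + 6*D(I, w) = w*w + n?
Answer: I*√100173/3 ≈ 105.5*I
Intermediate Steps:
n = -70 (n = 10*(-7) = -70)
D(I, w) = -25/2 + w²/6 (D(I, w) = -⅚ + (w*w - 70)/6 = -⅚ + (w² - 70)/6 = -⅚ + (-70 + w²)/6 = -⅚ + (-35/3 + w²/6) = -25/2 + w²/6)
√(f + D(36, -107)) = √(-13026 + (-25/2 + (⅙)*(-107)²)) = √(-13026 + (-25/2 + (⅙)*11449)) = √(-13026 + (-25/2 + 11449/6)) = √(-13026 + 5687/3) = √(-33391/3) = I*√100173/3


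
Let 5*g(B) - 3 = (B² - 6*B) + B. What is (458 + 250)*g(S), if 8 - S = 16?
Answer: 75756/5 ≈ 15151.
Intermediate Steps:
S = -8 (S = 8 - 1*16 = 8 - 16 = -8)
g(B) = ⅗ - B + B²/5 (g(B) = ⅗ + ((B² - 6*B) + B)/5 = ⅗ + (B² - 5*B)/5 = ⅗ + (-B + B²/5) = ⅗ - B + B²/5)
(458 + 250)*g(S) = (458 + 250)*(⅗ - 1*(-8) + (⅕)*(-8)²) = 708*(⅗ + 8 + (⅕)*64) = 708*(⅗ + 8 + 64/5) = 708*(107/5) = 75756/5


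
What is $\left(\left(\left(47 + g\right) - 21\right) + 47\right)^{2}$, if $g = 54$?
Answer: $16129$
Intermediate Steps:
$\left(\left(\left(47 + g\right) - 21\right) + 47\right)^{2} = \left(\left(\left(47 + 54\right) - 21\right) + 47\right)^{2} = \left(\left(101 - 21\right) + 47\right)^{2} = \left(80 + 47\right)^{2} = 127^{2} = 16129$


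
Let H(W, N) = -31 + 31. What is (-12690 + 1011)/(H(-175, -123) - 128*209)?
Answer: 11679/26752 ≈ 0.43657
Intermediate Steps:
H(W, N) = 0
(-12690 + 1011)/(H(-175, -123) - 128*209) = (-12690 + 1011)/(0 - 128*209) = -11679/(0 - 26752) = -11679/(-26752) = -11679*(-1/26752) = 11679/26752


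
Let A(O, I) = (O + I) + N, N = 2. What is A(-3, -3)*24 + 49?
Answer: -47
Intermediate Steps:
A(O, I) = 2 + I + O (A(O, I) = (O + I) + 2 = (I + O) + 2 = 2 + I + O)
A(-3, -3)*24 + 49 = (2 - 3 - 3)*24 + 49 = -4*24 + 49 = -96 + 49 = -47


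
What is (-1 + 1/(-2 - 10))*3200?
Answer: -10400/3 ≈ -3466.7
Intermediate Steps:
(-1 + 1/(-2 - 10))*3200 = (-1 + 1/(-12))*3200 = (-1 - 1/12)*3200 = -13/12*3200 = -10400/3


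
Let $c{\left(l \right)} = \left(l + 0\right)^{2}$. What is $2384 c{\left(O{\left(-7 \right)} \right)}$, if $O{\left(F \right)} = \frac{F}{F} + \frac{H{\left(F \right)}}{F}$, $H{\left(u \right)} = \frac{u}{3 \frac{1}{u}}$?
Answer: $\frac{38144}{9} \approx 4238.2$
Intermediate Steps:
$H{\left(u \right)} = \frac{u^{2}}{3}$ ($H{\left(u \right)} = u \frac{u}{3} = \frac{u^{2}}{3}$)
$O{\left(F \right)} = 1 + \frac{F}{3}$ ($O{\left(F \right)} = \frac{F}{F} + \frac{\frac{1}{3} F^{2}}{F} = 1 + \frac{F}{3}$)
$c{\left(l \right)} = l^{2}$
$2384 c{\left(O{\left(-7 \right)} \right)} = 2384 \left(1 + \frac{1}{3} \left(-7\right)\right)^{2} = 2384 \left(1 - \frac{7}{3}\right)^{2} = 2384 \left(- \frac{4}{3}\right)^{2} = 2384 \cdot \frac{16}{9} = \frac{38144}{9}$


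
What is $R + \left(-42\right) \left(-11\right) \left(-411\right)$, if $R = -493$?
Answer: $-190375$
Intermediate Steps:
$R + \left(-42\right) \left(-11\right) \left(-411\right) = -493 + \left(-42\right) \left(-11\right) \left(-411\right) = -493 + 462 \left(-411\right) = -493 - 189882 = -190375$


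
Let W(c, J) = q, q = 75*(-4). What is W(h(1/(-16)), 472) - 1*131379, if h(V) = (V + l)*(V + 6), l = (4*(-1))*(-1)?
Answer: -131679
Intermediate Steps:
l = 4 (l = -4*(-1) = 4)
q = -300
h(V) = (4 + V)*(6 + V) (h(V) = (V + 4)*(V + 6) = (4 + V)*(6 + V))
W(c, J) = -300
W(h(1/(-16)), 472) - 1*131379 = -300 - 1*131379 = -300 - 131379 = -131679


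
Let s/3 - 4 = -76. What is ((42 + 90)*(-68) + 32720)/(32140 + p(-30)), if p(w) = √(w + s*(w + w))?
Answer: 76313216/103296667 - 11872*√12930/516483335 ≈ 0.73616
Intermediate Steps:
s = -216 (s = 12 + 3*(-76) = 12 - 228 = -216)
p(w) = √431*√(-w) (p(w) = √(w - 216*(w + w)) = √(w - 432*w) = √(-431*w) = √431*√(-w))
((42 + 90)*(-68) + 32720)/(32140 + p(-30)) = ((42 + 90)*(-68) + 32720)/(32140 + √431*√(-1*(-30))) = (132*(-68) + 32720)/(32140 + √431*√30) = (-8976 + 32720)/(32140 + √12930) = 23744/(32140 + √12930)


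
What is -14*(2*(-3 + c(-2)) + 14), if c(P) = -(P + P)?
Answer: -224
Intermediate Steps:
c(P) = -2*P
-14*(2*(-3 + c(-2)) + 14) = -14*(2*(-3 - 2*(-2)) + 14) = -14*(2*(-3 + 4) + 14) = -14*(2*1 + 14) = -14*(2 + 14) = -14*16 = -224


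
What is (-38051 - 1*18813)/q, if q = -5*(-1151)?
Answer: -56864/5755 ≈ -9.8808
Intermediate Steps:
q = 5755
(-38051 - 1*18813)/q = (-38051 - 1*18813)/5755 = (-38051 - 18813)*(1/5755) = -56864*1/5755 = -56864/5755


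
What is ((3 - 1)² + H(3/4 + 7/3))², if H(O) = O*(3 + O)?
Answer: 10738729/20736 ≈ 517.88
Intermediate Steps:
((3 - 1)² + H(3/4 + 7/3))² = ((3 - 1)² + (3/4 + 7/3)*(3 + (3/4 + 7/3)))² = (2² + (3*(¼) + 7*(⅓))*(3 + (3*(¼) + 7*(⅓))))² = (4 + (¾ + 7/3)*(3 + (¾ + 7/3)))² = (4 + 37*(3 + 37/12)/12)² = (4 + (37/12)*(73/12))² = (4 + 2701/144)² = (3277/144)² = 10738729/20736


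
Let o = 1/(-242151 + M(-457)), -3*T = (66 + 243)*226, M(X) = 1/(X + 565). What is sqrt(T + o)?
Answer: I*sqrt(15920828914411561378)/26152307 ≈ 152.57*I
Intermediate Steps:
M(X) = 1/(565 + X)
T = -23278 (T = -(66 + 243)*226/3 = -103*226 = -1/3*69834 = -23278)
o = -108/26152307 (o = 1/(-242151 + 1/(565 - 457)) = 1/(-242151 + 1/108) = 1/(-26152307/108) = -108/26152307 ≈ -4.1297e-6)
sqrt(T + o) = sqrt(-23278 - 108/26152307) = sqrt(-608773402454/26152307) = I*sqrt(15920828914411561378)/26152307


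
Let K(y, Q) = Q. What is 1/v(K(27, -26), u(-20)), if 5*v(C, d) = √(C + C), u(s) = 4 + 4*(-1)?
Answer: -5*I*√13/26 ≈ -0.69338*I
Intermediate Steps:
u(s) = 0 (u(s) = 4 - 4 = 0)
v(C, d) = √2*√C/5 (v(C, d) = √(C + C)/5 = √(2*C)/5 = (√2*√C)/5 = √2*√C/5)
1/v(K(27, -26), u(-20)) = 1/(√2*√(-26)/5) = 1/(√2*(I*√26)/5) = 1/(2*I*√13/5) = -5*I*√13/26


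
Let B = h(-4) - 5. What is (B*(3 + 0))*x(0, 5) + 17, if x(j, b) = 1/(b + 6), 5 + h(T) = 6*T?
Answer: 85/11 ≈ 7.7273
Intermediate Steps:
h(T) = -5 + 6*T
x(j, b) = 1/(6 + b)
B = -34 (B = (-5 + 6*(-4)) - 5 = (-5 - 24) - 5 = -29 - 5 = -34)
(B*(3 + 0))*x(0, 5) + 17 = (-34*(3 + 0))/(6 + 5) + 17 = -34*3/11 + 17 = -102*1/11 + 17 = -102/11 + 17 = 85/11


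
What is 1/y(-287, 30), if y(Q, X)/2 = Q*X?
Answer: -1/17220 ≈ -5.8072e-5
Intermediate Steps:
y(Q, X) = 2*Q*X (y(Q, X) = 2*(Q*X) = 2*Q*X)
1/y(-287, 30) = 1/(2*(-287)*30) = 1/(-17220) = -1/17220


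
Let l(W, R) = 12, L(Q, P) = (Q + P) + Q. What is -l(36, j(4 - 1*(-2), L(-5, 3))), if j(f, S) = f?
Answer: -12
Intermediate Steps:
L(Q, P) = P + 2*Q (L(Q, P) = (P + Q) + Q = P + 2*Q)
-l(36, j(4 - 1*(-2), L(-5, 3))) = -1*12 = -12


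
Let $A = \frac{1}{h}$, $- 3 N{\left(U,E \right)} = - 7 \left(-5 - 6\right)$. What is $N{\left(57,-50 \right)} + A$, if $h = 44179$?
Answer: $- \frac{3401780}{132537} \approx -25.667$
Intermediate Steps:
$N{\left(U,E \right)} = - \frac{77}{3}$ ($N{\left(U,E \right)} = - \frac{\left(-7\right) \left(-5 - 6\right)}{3} = - \frac{\left(-7\right) \left(-11\right)}{3} = \left(- \frac{1}{3}\right) 77 = - \frac{77}{3}$)
$A = \frac{1}{44179} \approx 2.2635 \cdot 10^{-5}$
$N{\left(57,-50 \right)} + A = - \frac{77}{3} + \frac{1}{44179} = - \frac{3401780}{132537}$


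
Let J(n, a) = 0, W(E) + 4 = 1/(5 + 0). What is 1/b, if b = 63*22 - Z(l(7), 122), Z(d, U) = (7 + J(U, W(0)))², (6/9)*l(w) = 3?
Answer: 1/1337 ≈ 0.00074794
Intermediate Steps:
W(E) = -19/5 (W(E) = -4 + 1/(5 + 0) = -4 + 1/5 = -4 + ⅕ = -19/5)
l(w) = 9/2 (l(w) = (3/2)*3 = 9/2)
Z(d, U) = 49 (Z(d, U) = (7 + 0)² = 7² = 49)
b = 1337 (b = 63*22 - 1*49 = 1386 - 49 = 1337)
1/b = 1/1337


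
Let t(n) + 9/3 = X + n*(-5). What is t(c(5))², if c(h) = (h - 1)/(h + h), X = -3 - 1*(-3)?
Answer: 25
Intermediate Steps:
X = 0 (X = -3 + 3 = 0)
c(h) = (-1 + h)/(2*h) (c(h) = (-1 + h)/((2*h)) = (-1 + h)*(1/(2*h)) = (-1 + h)/(2*h))
t(n) = -3 - 5*n (t(n) = -3 + (0 + n*(-5)) = -3 + (0 - 5*n) = -3 - 5*n)
t(c(5))² = (-3 - 5*(-1 + 5)/(2*5))² = (-3 - 5*4/(2*5))² = (-3 - 5*⅖)² = (-3 - 2)² = (-5)² = 25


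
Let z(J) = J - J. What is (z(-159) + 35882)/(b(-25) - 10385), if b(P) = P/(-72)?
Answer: -2583504/747695 ≈ -3.4553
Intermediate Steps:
z(J) = 0
b(P) = -P/72 (b(P) = P*(-1/72) = -P/72)
(z(-159) + 35882)/(b(-25) - 10385) = (0 + 35882)/(-1/72*(-25) - 10385) = 35882/(25/72 - 10385) = 35882/(-747695/72) = 35882*(-72/747695) = -2583504/747695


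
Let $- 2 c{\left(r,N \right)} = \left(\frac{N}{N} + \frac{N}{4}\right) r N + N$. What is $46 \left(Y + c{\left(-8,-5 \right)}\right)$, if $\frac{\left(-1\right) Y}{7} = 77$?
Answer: $-24449$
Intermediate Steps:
$Y = -539$ ($Y = \left(-7\right) 77 = -539$)
$c{\left(r,N \right)} = - \frac{N}{2} - \frac{N r \left(1 + \frac{N}{4}\right)}{2}$ ($c{\left(r,N \right)} = - \frac{\left(\frac{N}{N} + \frac{N}{4}\right) r N + N}{2} = - \frac{\left(1 + N \frac{1}{4}\right) r N + N}{2} = - \frac{\left(1 + \frac{N}{4}\right) r N + N}{2} = - \frac{r \left(1 + \frac{N}{4}\right) N + N}{2} = - \frac{N r \left(1 + \frac{N}{4}\right) + N}{2} = - \frac{N + N r \left(1 + \frac{N}{4}\right)}{2} = - \frac{N}{2} - \frac{N r \left(1 + \frac{N}{4}\right)}{2}$)
$46 \left(Y + c{\left(-8,-5 \right)}\right) = 46 \left(-539 - - \frac{5 \left(4 + 4 \left(-8\right) - -40\right)}{8}\right) = 46 \left(-539 - - \frac{5 \left(4 - 32 + 40\right)}{8}\right) = 46 \left(-539 - \left(- \frac{5}{8}\right) 12\right) = 46 \left(-539 + \frac{15}{2}\right) = 46 \left(- \frac{1063}{2}\right) = -24449$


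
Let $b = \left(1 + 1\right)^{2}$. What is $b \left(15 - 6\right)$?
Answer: $36$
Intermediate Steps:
$b = 4$ ($b = 2^{2} = 4$)
$b \left(15 - 6\right) = 4 \left(15 - 6\right) = 4 \cdot 9 = 36$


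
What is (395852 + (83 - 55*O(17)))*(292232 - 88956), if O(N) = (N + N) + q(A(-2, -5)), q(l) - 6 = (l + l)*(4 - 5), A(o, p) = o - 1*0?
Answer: 79992155140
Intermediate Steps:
A(o, p) = o (A(o, p) = o + 0 = o)
q(l) = 6 - 2*l (q(l) = 6 + (l + l)*(4 - 5) = 6 + (2*l)*(-1) = 6 - 2*l)
O(N) = 10 + 2*N (O(N) = (N + N) + (6 - 2*(-2)) = 2*N + (6 + 4) = 2*N + 10 = 10 + 2*N)
(395852 + (83 - 55*O(17)))*(292232 - 88956) = (395852 + (83 - 55*(10 + 2*17)))*(292232 - 88956) = (395852 + (83 - 55*(10 + 34)))*203276 = (395852 + (83 - 55*44))*203276 = (395852 + (83 - 2420))*203276 = (395852 - 2337)*203276 = 393515*203276 = 79992155140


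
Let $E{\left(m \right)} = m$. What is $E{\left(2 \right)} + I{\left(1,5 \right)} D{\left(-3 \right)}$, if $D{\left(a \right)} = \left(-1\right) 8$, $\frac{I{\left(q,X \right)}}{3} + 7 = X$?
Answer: $50$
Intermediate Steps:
$I{\left(q,X \right)} = -21 + 3 X$
$D{\left(a \right)} = -8$
$E{\left(2 \right)} + I{\left(1,5 \right)} D{\left(-3 \right)} = 2 + \left(-21 + 3 \cdot 5\right) \left(-8\right) = 2 + \left(-21 + 15\right) \left(-8\right) = 2 - -48 = 2 + 48 = 50$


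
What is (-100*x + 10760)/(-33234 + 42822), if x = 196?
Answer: -130/141 ≈ -0.92199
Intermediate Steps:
(-100*x + 10760)/(-33234 + 42822) = (-100*196 + 10760)/(-33234 + 42822) = (-19600 + 10760)/9588 = -8840*1/9588 = -130/141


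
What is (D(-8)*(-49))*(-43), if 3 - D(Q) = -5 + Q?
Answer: 33712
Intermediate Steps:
D(Q) = 8 - Q (D(Q) = 3 - (-5 + Q) = 3 + (5 - Q) = 8 - Q)
(D(-8)*(-49))*(-43) = ((8 - 1*(-8))*(-49))*(-43) = ((8 + 8)*(-49))*(-43) = (16*(-49))*(-43) = -784*(-43) = 33712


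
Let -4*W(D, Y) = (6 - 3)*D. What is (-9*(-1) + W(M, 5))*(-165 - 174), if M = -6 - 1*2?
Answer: -5085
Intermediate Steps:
M = -8 (M = -6 - 2 = -8)
W(D, Y) = -3*D/4 (W(D, Y) = -(6 - 3)*D/4 = -3*D/4)
(-9*(-1) + W(M, 5))*(-165 - 174) = (-9*(-1) - ¾*(-8))*(-165 - 174) = (9 + 6)*(-339) = 15*(-339) = -5085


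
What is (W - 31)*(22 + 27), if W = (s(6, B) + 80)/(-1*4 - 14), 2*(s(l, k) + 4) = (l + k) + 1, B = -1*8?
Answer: -62083/36 ≈ -1724.5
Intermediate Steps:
B = -8
s(l, k) = -7/2 + k/2 + l/2 (s(l, k) = -4 + ((l + k) + 1)/2 = -4 + ((k + l) + 1)/2 = -4 + (1 + k + l)/2 = -4 + (1/2 + k/2 + l/2) = -7/2 + k/2 + l/2)
W = -151/36 (W = ((-7/2 + (1/2)*(-8) + (1/2)*6) + 80)/(-1*4 - 14) = ((-7/2 - 4 + 3) + 80)/(-4 - 14) = (-9/2 + 80)/(-18) = (151/2)*(-1/18) = -151/36 ≈ -4.1944)
(W - 31)*(22 + 27) = (-151/36 - 31)*(22 + 27) = -1267/36*49 = -62083/36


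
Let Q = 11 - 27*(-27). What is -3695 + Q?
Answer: -2955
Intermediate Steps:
Q = 740 (Q = 11 + 729 = 740)
-3695 + Q = -3695 + 740 = -2955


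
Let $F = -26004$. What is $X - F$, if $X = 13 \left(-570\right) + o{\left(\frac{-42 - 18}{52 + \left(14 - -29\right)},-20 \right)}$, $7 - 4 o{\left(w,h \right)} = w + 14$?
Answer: $\frac{1413023}{76} \approx 18592.0$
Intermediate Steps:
$o{\left(w,h \right)} = - \frac{7}{4} - \frac{w}{4}$ ($o{\left(w,h \right)} = \frac{7}{4} - \frac{w + 14}{4} = \frac{7}{4} - \frac{14 + w}{4} = \frac{7}{4} - \left(\frac{7}{2} + \frac{w}{4}\right) = - \frac{7}{4} - \frac{w}{4}$)
$X = - \frac{563281}{76}$ ($X = 13 \left(-570\right) - \left(\frac{7}{4} + \frac{\left(-42 - 18\right) \frac{1}{52 + \left(14 - -29\right)}}{4}\right) = -7410 - \left(\frac{7}{4} + \frac{\left(-60\right) \frac{1}{52 + \left(14 + 29\right)}}{4}\right) = -7410 - \left(\frac{7}{4} + \frac{\left(-60\right) \frac{1}{52 + 43}}{4}\right) = -7410 - \left(\frac{7}{4} + \frac{\left(-60\right) \frac{1}{95}}{4}\right) = -7410 - \frac{121}{76} = - \frac{563281}{76} \approx -7411.6$)
$X - F = - \frac{563281}{76} - -26004 = - \frac{563281}{76} + 26004 = \frac{1413023}{76}$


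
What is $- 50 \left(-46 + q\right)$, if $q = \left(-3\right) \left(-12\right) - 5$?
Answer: $750$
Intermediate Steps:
$q = 31$ ($q = 36 - 5 = 31$)
$- 50 \left(-46 + q\right) = - 50 \left(-46 + 31\right) = \left(-50\right) \left(-15\right) = 750$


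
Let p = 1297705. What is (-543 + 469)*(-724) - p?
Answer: -1244129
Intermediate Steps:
(-543 + 469)*(-724) - p = (-543 + 469)*(-724) - 1*1297705 = -74*(-724) - 1297705 = 53576 - 1297705 = -1244129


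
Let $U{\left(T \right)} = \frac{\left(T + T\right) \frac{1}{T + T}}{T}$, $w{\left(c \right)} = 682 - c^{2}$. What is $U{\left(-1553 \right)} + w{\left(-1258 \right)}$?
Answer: $- \frac{2456662747}{1553} \approx -1.5819 \cdot 10^{6}$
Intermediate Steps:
$U{\left(T \right)} = \frac{1}{T}$ ($U{\left(T \right)} = \frac{2 T \frac{1}{2 T}}{T} = 1 \frac{1}{T} = \frac{1}{T}$)
$U{\left(-1553 \right)} + w{\left(-1258 \right)} = \frac{1}{-1553} + \left(682 - \left(-1258\right)^{2}\right) = - \frac{1}{1553} + \left(682 - 1582564\right) = - \frac{1}{1553} - 1581882 = - \frac{2456662747}{1553}$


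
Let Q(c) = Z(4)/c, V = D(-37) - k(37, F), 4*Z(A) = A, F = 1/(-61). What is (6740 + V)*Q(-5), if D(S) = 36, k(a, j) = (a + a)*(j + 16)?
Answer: -341186/305 ≈ -1118.6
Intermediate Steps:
F = -1/61 ≈ -0.016393
Z(A) = A/4
k(a, j) = 2*a*(16 + j) (k(a, j) = (2*a)*(16 + j) = 2*a*(16 + j))
V = -69954/61 (V = 36 - 2*37*(16 - 1/61) = 36 - 2*37*975/61 = 36 - 1*72150/61 = 36 - 72150/61 = -69954/61 ≈ -1146.8)
Q(c) = 1/c (Q(c) = ((¼)*4)/c = 1/c)
(6740 + V)*Q(-5) = (6740 - 69954/61)/(-5) = (341186/61)*(-⅕) = -341186/305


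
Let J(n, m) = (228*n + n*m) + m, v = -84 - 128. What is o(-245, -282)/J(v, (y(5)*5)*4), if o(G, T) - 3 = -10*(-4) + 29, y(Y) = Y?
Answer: -18/17359 ≈ -0.0010369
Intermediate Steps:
v = -212
J(n, m) = m + 228*n + m*n (J(n, m) = (228*n + m*n) + m = m + 228*n + m*n)
o(G, T) = 72 (o(G, T) = 3 + (-10*(-4) + 29) = 3 + (40 + 29) = 3 + 69 = 72)
o(-245, -282)/J(v, (y(5)*5)*4) = 72/((5*5)*4 + 228*(-212) + ((5*5)*4)*(-212)) = 72/(25*4 - 48336 + (25*4)*(-212)) = 72/(100 - 48336 + 100*(-212)) = 72/(100 - 48336 - 21200) = 72/(-69436) = 72*(-1/69436) = -18/17359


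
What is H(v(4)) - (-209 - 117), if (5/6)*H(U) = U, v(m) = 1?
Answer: 1636/5 ≈ 327.20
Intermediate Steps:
H(U) = 6*U/5
H(v(4)) - (-209 - 117) = (6/5)*1 - (-209 - 117) = 6/5 - 1*(-326) = 6/5 + 326 = 1636/5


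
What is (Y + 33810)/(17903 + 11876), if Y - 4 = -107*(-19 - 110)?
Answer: 47617/29779 ≈ 1.5990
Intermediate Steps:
Y = 13807 (Y = 4 - 107*(-19 - 110) = 4 - 107*(-129) = 4 + 13803 = 13807)
(Y + 33810)/(17903 + 11876) = (13807 + 33810)/(17903 + 11876) = 47617/29779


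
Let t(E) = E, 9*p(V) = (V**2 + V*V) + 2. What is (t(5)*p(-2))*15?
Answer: 250/3 ≈ 83.333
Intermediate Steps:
p(V) = 2/9 + 2*V**2/9 (p(V) = ((V**2 + V*V) + 2)/9 = ((V**2 + V**2) + 2)/9 = (2*V**2 + 2)/9 = (2 + 2*V**2)/9 = 2/9 + 2*V**2/9)
(t(5)*p(-2))*15 = (5*(2/9 + (2/9)*(-2)**2))*15 = (5*(2/9 + (2/9)*4))*15 = (5*(2/9 + 8/9))*15 = (5*(10/9))*15 = (50/9)*15 = 250/3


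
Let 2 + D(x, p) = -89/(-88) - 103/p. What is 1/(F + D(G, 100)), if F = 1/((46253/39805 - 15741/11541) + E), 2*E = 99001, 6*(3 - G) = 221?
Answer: -33351878893843400/67324641759434427 ≈ -0.49539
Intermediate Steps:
G = -203/6 (G = 3 - 1/6*221 = 3 - 221/6 = -203/6 ≈ -33.833)
E = 99001/2 (E = (1/2)*99001 = 99001/2 ≈ 49501.)
D(x, p) = -87/88 - 103/p (D(x, p) = -2 + (-89/(-88) - 103/p) = -2 + (-89*(-1/88) - 103/p) = -2 + (89/88 - 103/p) = -87/88 - 103/p)
F = 306259670/15159944951747 (F = 1/((46253/39805 - 15741/11541) + 99001/2) = 1/((46253*(1/39805) - 15741*1/11541) + 99001/2) = 1/((46253/39805 - 5247/3847) + 99001/2) = 1/(-30921544/153129835 + 99001/2) = 1/(15159944951747/306259670) = 306259670/15159944951747 ≈ 2.0202e-5)
1/(F + D(G, 100)) = 1/(306259670/15159944951747 + (-87/88 - 103/100)) = 1/(306259670/15159944951747 - 4441/2200) = 1/(-67324641759434427/33351878893843400) = -33351878893843400/67324641759434427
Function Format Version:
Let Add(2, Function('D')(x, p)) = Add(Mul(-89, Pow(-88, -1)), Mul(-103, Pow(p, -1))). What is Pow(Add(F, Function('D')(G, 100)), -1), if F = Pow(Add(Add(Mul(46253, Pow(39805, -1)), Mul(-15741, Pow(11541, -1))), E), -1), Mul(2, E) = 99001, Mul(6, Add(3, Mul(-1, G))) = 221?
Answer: Rational(-33351878893843400, 67324641759434427) ≈ -0.49539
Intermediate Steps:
G = Rational(-203, 6) (G = Add(3, Mul(Rational(-1, 6), 221)) = Add(3, Rational(-221, 6)) = Rational(-203, 6) ≈ -33.833)
E = Rational(99001, 2) (E = Mul(Rational(1, 2), 99001) = Rational(99001, 2) ≈ 49501.)
Function('D')(x, p) = Add(Rational(-87, 88), Mul(-103, Pow(p, -1))) (Function('D')(x, p) = Add(-2, Add(Mul(-89, Pow(-88, -1)), Mul(-103, Pow(p, -1)))) = Add(-2, Add(Mul(-89, Rational(-1, 88)), Mul(-103, Pow(p, -1)))) = Add(-2, Add(Rational(89, 88), Mul(-103, Pow(p, -1)))) = Add(Rational(-87, 88), Mul(-103, Pow(p, -1))))
F = Rational(306259670, 15159944951747) (F = Pow(Add(Add(Mul(46253, Pow(39805, -1)), Mul(-15741, Pow(11541, -1))), Rational(99001, 2)), -1) = Pow(Add(Add(Mul(46253, Rational(1, 39805)), Mul(-15741, Rational(1, 11541))), Rational(99001, 2)), -1) = Pow(Add(Add(Rational(46253, 39805), Rational(-5247, 3847)), Rational(99001, 2)), -1) = Pow(Add(Rational(-30921544, 153129835), Rational(99001, 2)), -1) = Pow(Rational(15159944951747, 306259670), -1) = Rational(306259670, 15159944951747) ≈ 2.0202e-5)
Pow(Add(F, Function('D')(G, 100)), -1) = Pow(Add(Rational(306259670, 15159944951747), Add(Rational(-87, 88), Mul(-103, Pow(100, -1)))), -1) = Pow(Add(Rational(306259670, 15159944951747), Add(Rational(-87, 88), Mul(-103, Rational(1, 100)))), -1) = Pow(Add(Rational(306259670, 15159944951747), Add(Rational(-87, 88), Rational(-103, 100))), -1) = Pow(Add(Rational(306259670, 15159944951747), Rational(-4441, 2200)), -1) = Pow(Rational(-67324641759434427, 33351878893843400), -1) = Rational(-33351878893843400, 67324641759434427)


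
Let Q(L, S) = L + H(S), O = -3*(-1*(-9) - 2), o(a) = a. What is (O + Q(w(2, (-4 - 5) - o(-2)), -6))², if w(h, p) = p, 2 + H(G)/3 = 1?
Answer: 961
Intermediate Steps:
H(G) = -3 (H(G) = -6 + 3*1 = -6 + 3 = -3)
O = -21 (O = -3*(9 - 2) = -3*7 = -21)
Q(L, S) = -3 + L (Q(L, S) = L - 3 = -3 + L)
(O + Q(w(2, (-4 - 5) - o(-2)), -6))² = (-21 + (-3 + ((-4 - 5) - 1*(-2))))² = (-21 + (-3 + (-9 + 2)))² = (-21 + (-3 - 7))² = (-21 - 10)² = (-31)² = 961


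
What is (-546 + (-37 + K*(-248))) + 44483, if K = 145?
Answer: 7940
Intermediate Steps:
(-546 + (-37 + K*(-248))) + 44483 = (-546 + (-37 + 145*(-248))) + 44483 = (-546 + (-37 - 35960)) + 44483 = (-546 - 35997) + 44483 = -36543 + 44483 = 7940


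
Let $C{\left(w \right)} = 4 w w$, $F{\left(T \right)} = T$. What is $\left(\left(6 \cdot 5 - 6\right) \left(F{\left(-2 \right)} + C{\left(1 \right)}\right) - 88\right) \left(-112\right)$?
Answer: $4480$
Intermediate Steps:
$C{\left(w \right)} = 4 w^{2}$
$\left(\left(6 \cdot 5 - 6\right) \left(F{\left(-2 \right)} + C{\left(1 \right)}\right) - 88\right) \left(-112\right) = \left(\left(6 \cdot 5 - 6\right) \left(-2 + 4 \cdot 1^{2}\right) - 88\right) \left(-112\right) = \left(\left(30 - 6\right) \left(-2 + 4 \cdot 1\right) - 88\right) \left(-112\right) = \left(24 \left(-2 + 4\right) - 88\right) \left(-112\right) = \left(24 \cdot 2 - 88\right) \left(-112\right) = \left(48 - 88\right) \left(-112\right) = \left(-40\right) \left(-112\right) = 4480$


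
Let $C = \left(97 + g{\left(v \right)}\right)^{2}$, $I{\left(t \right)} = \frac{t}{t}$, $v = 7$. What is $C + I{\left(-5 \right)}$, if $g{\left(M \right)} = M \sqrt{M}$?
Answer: $9753 + 1358 \sqrt{7} \approx 13346.0$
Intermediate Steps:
$I{\left(t \right)} = 1$
$g{\left(M \right)} = M^{\frac{3}{2}}$
$C = \left(97 + 7 \sqrt{7}\right)^{2}$ ($C = \left(97 + 7^{\frac{3}{2}}\right)^{2} = \left(97 + 7 \sqrt{7}\right)^{2} \approx 13345.0$)
$C + I{\left(-5 \right)} = \left(9752 + 1358 \sqrt{7}\right) + 1 = 9753 + 1358 \sqrt{7}$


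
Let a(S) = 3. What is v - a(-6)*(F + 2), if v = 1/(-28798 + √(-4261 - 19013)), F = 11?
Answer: -16172301920/414674039 - 3*I*√2586/829348078 ≈ -39.0 - 1.8395e-7*I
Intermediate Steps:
v = 1/(-28798 + 3*I*√2586) (v = 1/(-28798 + √(-23274)) = 1/(-28798 + 3*I*√2586) ≈ -3.4724e-5 - 1.84e-7*I)
v - a(-6)*(F + 2) = (-14399/414674039 - 3*I*√2586/829348078) - 3*(11 + 2) = (-14399/414674039 - 3*I*√2586/829348078) - 3*13 = (-14399/414674039 - 3*I*√2586/829348078) - 1*39 = (-14399/414674039 - 3*I*√2586/829348078) - 39 = -16172301920/414674039 - 3*I*√2586/829348078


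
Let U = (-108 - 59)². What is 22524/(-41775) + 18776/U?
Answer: 52065188/388354325 ≈ 0.13407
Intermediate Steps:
U = 27889 (U = (-167)² = 27889)
22524/(-41775) + 18776/U = 22524/(-41775) + 18776/27889 = 22524*(-1/41775) + 18776*(1/27889) = -7508/13925 + 18776/27889 = 52065188/388354325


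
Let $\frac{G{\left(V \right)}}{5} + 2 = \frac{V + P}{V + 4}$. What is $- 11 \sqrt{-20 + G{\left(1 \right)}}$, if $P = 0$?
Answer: $- 11 i \sqrt{29} \approx - 59.237 i$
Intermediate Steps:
$G{\left(V \right)} = -10 + \frac{5 V}{4 + V}$ ($G{\left(V \right)} = -10 + 5 \frac{V + 0}{V + 4} = -10 + 5 \frac{V}{4 + V} = -10 + \frac{5 V}{4 + V}$)
$- 11 \sqrt{-20 + G{\left(1 \right)}} = - 11 \sqrt{-20 + \frac{5 \left(-8 - 1\right)}{4 + 1}} = - 11 \sqrt{-20 + \frac{5 \left(-8 - 1\right)}{5}} = - 11 \sqrt{-20 + 5 \cdot \frac{1}{5} \left(-9\right)} = - 11 \sqrt{-20 - 9} = - 11 \sqrt{-29} = - 11 i \sqrt{29}$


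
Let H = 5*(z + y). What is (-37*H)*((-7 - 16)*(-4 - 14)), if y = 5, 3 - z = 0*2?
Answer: -612720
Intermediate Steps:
z = 3 (z = 3 - 0*2 = 3 - 1*0 = 3 + 0 = 3)
H = 40 (H = 5*(3 + 5) = 5*8 = 40)
(-37*H)*((-7 - 16)*(-4 - 14)) = (-37*40)*((-7 - 16)*(-4 - 14)) = -(-34040)*(-18) = -1480*414 = -612720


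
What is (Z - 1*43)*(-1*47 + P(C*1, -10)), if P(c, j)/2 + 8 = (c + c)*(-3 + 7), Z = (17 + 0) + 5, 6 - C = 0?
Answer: -693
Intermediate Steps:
C = 6 (C = 6 - 1*0 = 6 + 0 = 6)
Z = 22 (Z = 17 + 5 = 22)
P(c, j) = -16 + 16*c (P(c, j) = -16 + 2*((c + c)*(-3 + 7)) = -16 + 2*((2*c)*4) = -16 + 2*(8*c) = -16 + 16*c)
(Z - 1*43)*(-1*47 + P(C*1, -10)) = (22 - 1*43)*(-1*47 + (-16 + 16*(6*1))) = (22 - 43)*(-47 + (-16 + 16*6)) = -21*(-47 + (-16 + 96)) = -21*(-47 + 80) = -21*33 = -693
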